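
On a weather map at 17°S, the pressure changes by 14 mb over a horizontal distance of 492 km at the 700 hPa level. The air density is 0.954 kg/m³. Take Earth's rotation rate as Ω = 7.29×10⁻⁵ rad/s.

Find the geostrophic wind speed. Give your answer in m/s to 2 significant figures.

70 m/s

Coriolis parameter at 17°S:
f = 2Ω sin φ = 2 × 7.29×10⁻⁵ × sin 17° = 4.26×10⁻⁵ s⁻¹
Pressure gradient: |∂P/∂n| = 1400 Pa / 492000 m = 2.85×10⁻³ Pa/m
Geostrophic balance (pressure-gradient force = Coriolis force):
V_g = (1/(fρ)) |∂P/∂n| = 2.85×10⁻³ / (4.26×10⁻⁵ × 0.954) = 70.0 m/s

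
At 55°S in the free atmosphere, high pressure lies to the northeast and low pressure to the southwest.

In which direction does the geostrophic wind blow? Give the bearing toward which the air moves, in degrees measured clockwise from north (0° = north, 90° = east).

The pressure-gradient force points toward the southwest (bearing 225°).
Geostrophic balance: in the Southern Hemisphere the Coriolis force deflects motion to the left, so the geostrophic wind blows 90° to the left of the pressure-gradient force (low pressure on the right).
Rotating 225° by 90° counterclockwise gives 135° — the wind blows toward the southeast.

135°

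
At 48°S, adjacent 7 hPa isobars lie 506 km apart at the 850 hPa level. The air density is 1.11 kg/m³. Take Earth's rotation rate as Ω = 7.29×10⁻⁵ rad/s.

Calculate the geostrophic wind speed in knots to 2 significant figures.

22 knots

Coriolis parameter at 48°S:
f = 2Ω sin φ = 2 × 7.29×10⁻⁵ × sin 48° = 1.08×10⁻⁴ s⁻¹
Pressure gradient: |∂P/∂n| = 700 Pa / 506000 m = 1.38×10⁻³ Pa/m
Geostrophic balance (pressure-gradient force = Coriolis force):
V_g = (1/(fρ)) |∂P/∂n| = 1.38×10⁻³ / (1.08×10⁻⁴ × 1.11) = 11.5 m/s
Converting: 11.5 m/s × 1.944 = 22 knots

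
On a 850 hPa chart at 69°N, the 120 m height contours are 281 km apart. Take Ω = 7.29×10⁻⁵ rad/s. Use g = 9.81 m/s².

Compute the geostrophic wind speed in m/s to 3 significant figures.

Coriolis parameter at 69°N:
f = 2Ω sin φ = 2 × 7.29×10⁻⁵ × sin 69° = 1.36×10⁻⁴ s⁻¹
Height gradient: |∂Z/∂n| = 120 m / 281000 m = 4.27×10⁻⁴
On a pressure surface, geostrophic balance gives V_g = (g/f)|∂Z/∂n|:
V_g = 9.81 × 4.27×10⁻⁴ / 1.36×10⁻⁴ = 30.8 m/s

30.8 m/s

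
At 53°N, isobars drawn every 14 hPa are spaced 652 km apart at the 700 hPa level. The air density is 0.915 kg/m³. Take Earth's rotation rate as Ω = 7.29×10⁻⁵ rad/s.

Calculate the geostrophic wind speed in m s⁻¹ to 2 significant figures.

Coriolis parameter at 53°N:
f = 2Ω sin φ = 2 × 7.29×10⁻⁵ × sin 53° = 1.16×10⁻⁴ s⁻¹
Pressure gradient: |∂P/∂n| = 1400 Pa / 652000 m = 2.15×10⁻³ Pa/m
Geostrophic balance (pressure-gradient force = Coriolis force):
V_g = (1/(fρ)) |∂P/∂n| = 2.15×10⁻³ / (1.16×10⁻⁴ × 0.915) = 20.2 m/s

20 m s⁻¹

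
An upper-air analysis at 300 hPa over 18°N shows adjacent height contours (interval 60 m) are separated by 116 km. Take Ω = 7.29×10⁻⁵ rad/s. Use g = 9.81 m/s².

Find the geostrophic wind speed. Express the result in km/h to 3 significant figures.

405 km/h

Coriolis parameter at 18°N:
f = 2Ω sin φ = 2 × 7.29×10⁻⁵ × sin 18° = 4.51×10⁻⁵ s⁻¹
Height gradient: |∂Z/∂n| = 60 m / 116000 m = 5.17×10⁻⁴
On a pressure surface, geostrophic balance gives V_g = (g/f)|∂Z/∂n|:
V_g = 9.81 × 5.17×10⁻⁴ / 4.51×10⁻⁵ = 113 m/s
Converting: 113 m/s × 3.6 = 405 km/h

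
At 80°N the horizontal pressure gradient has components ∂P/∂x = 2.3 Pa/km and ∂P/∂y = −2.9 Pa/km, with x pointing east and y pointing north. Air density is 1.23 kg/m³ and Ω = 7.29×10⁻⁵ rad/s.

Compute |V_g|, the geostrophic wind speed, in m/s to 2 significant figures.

Coriolis parameter at 80°N:
f = 2Ω sin φ = 2 × 7.29×10⁻⁵ × sin 80° = 1.44×10⁻⁴ s⁻¹
Component geostrophic relations (x east, y north):
u_g = −(1/(fρ)) ∂P/∂y,  v_g = (1/(fρ)) ∂P/∂x
u_g = −(−2.9×10⁻³)/(1.44×10⁻⁴ × 1.23) = 16.4 m/s;  v_g = (2.3×10⁻³)/(1.44×10⁻⁴ × 1.23) = 13.0 m/s
|V_g| = √(u_g² + v_g²) = 21.0 m/s

21 m/s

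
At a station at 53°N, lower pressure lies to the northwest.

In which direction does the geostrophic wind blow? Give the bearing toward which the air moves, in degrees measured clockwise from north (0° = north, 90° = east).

The pressure-gradient force points toward the northwest (bearing 315°).
Geostrophic balance: in the Northern Hemisphere the Coriolis force deflects motion to the right, so the geostrophic wind blows 90° to the right of the pressure-gradient force (low pressure on the left).
Rotating 315° by 90° clockwise gives 045° — the wind blows toward the northeast.

045°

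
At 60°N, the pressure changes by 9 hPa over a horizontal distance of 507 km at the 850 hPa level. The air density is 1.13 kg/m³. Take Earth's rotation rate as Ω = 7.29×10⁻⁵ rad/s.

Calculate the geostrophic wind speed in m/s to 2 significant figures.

12 m/s

Coriolis parameter at 60°N:
f = 2Ω sin φ = 2 × 7.29×10⁻⁵ × sin 60° = 1.26×10⁻⁴ s⁻¹
Pressure gradient: |∂P/∂n| = 900 Pa / 507000 m = 1.78×10⁻³ Pa/m
Geostrophic balance (pressure-gradient force = Coriolis force):
V_g = (1/(fρ)) |∂P/∂n| = 1.78×10⁻³ / (1.26×10⁻⁴ × 1.13) = 12.4 m/s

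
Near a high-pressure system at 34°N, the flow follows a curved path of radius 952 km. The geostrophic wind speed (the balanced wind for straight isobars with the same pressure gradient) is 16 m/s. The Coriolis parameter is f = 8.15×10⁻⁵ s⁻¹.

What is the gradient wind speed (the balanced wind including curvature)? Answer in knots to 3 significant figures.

Around a high, pressure-gradient force acts outward with centrifugal, so Coriolis balances both:
fV = (1/ρ)|∂P/∂n| + V²/R  →  V² − fR·V + fR·V_g = 0
With fR = 8.15×10⁻⁵ × 952×10³ m = 77.6 m/s:
V = [fR − √((fR)² − 4 fR V_g)]/2 = [77.6 − √(77.6² − 4×77.6×16)]/2 = 22.6 m/s
Supergeostrophic (V > V_g = 16 m/s), as expected around a high.
Converting: 22.6 m/s × 1.944 = 43.9 knots

43.9 knots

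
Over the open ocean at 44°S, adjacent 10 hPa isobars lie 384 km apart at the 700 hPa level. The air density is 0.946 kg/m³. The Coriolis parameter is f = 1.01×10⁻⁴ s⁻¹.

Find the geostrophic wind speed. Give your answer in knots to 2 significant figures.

53 knots

Pressure gradient: |∂P/∂n| = 1000 Pa / 384000 m = 2.60×10⁻³ Pa/m
Geostrophic balance (pressure-gradient force = Coriolis force):
V_g = (1/(fρ)) |∂P/∂n| = 2.60×10⁻³ / (1.01×10⁻⁴ × 0.946) = 27.3 m/s
Converting: 27.3 m/s × 1.944 = 53 knots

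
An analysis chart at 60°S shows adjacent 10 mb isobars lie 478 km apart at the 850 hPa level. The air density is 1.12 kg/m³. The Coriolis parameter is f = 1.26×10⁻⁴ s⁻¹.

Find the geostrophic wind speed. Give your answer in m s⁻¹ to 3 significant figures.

14.8 m s⁻¹

Pressure gradient: |∂P/∂n| = 1000 Pa / 478000 m = 2.09×10⁻³ Pa/m
Geostrophic balance (pressure-gradient force = Coriolis force):
V_g = (1/(fρ)) |∂P/∂n| = 2.09×10⁻³ / (1.26×10⁻⁴ × 1.12) = 14.8 m/s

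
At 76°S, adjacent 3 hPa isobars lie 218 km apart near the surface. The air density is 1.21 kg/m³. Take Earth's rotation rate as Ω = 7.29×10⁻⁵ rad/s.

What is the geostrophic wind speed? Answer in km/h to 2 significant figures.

29 km/h

Coriolis parameter at 76°S:
f = 2Ω sin φ = 2 × 7.29×10⁻⁵ × sin 76° = 1.41×10⁻⁴ s⁻¹
Pressure gradient: |∂P/∂n| = 300 Pa / 218000 m = 1.38×10⁻³ Pa/m
Geostrophic balance (pressure-gradient force = Coriolis force):
V_g = (1/(fρ)) |∂P/∂n| = 1.38×10⁻³ / (1.41×10⁻⁴ × 1.21) = 8.04 m/s
Converting: 8.04 m/s × 3.6 = 29 km/h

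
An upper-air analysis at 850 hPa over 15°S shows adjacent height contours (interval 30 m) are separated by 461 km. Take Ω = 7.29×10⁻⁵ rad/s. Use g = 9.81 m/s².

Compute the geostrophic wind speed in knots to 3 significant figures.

32.9 knots

Coriolis parameter at 15°S:
f = 2Ω sin φ = 2 × 7.29×10⁻⁵ × sin 15° = 3.77×10⁻⁵ s⁻¹
Height gradient: |∂Z/∂n| = 30 m / 461000 m = 6.51×10⁻⁵
On a pressure surface, geostrophic balance gives V_g = (g/f)|∂Z/∂n|:
V_g = 9.81 × 6.51×10⁻⁵ / 3.77×10⁻⁵ = 16.9 m/s
Converting: 16.9 m/s × 1.944 = 32.9 knots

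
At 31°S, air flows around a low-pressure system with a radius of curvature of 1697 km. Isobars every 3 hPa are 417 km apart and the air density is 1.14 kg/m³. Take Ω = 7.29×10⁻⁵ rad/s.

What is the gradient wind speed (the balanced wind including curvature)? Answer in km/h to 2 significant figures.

Coriolis parameter at 31°S:
f = 2Ω sin φ = 2 × 7.29×10⁻⁵ × sin 31° = 7.51×10⁻⁵ s⁻¹
Pressure gradient: |∂P/∂n| = 300 Pa / 417000 m = 7.19×10⁻⁴ Pa/m
Geostrophic speed: V_g = |∂P/∂n|/(fρ) = 7.19×10⁻⁴/(7.51×10⁻⁵ × 1.14) = 8.40 m/s
Around a low, centrifugal force acts outward with Coriolis, so pressure-gradient force balances both:
(1/ρ)|∂P/∂n| = fV + V²/R  →  V² + fR·V − fR·V_g = 0
With fR = 7.51×10⁻⁵ × 1697×10³ m = 127 m/s:
V = [−fR + √((fR)² + 4 fR V_g)]/2 = [−127 + √(127² + 4×127×8.4)]/2 = 7.91 m/s
Subgeostrophic (V < V_g = 8.4 m/s), as expected around a low.
Converting: 7.91 m/s × 3.6 = 28 km/h

28 km/h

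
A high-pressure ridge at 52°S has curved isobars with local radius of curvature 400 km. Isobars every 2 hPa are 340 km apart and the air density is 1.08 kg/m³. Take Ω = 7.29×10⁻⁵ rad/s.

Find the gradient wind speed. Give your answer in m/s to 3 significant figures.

5.37 m/s

Coriolis parameter at 52°S:
f = 2Ω sin φ = 2 × 7.29×10⁻⁵ × sin 52° = 1.15×10⁻⁴ s⁻¹
Pressure gradient: |∂P/∂n| = 200 Pa / 340000 m = 5.88×10⁻⁴ Pa/m
Geostrophic speed: V_g = |∂P/∂n|/(fρ) = 5.88×10⁻⁴/(1.15×10⁻⁴ × 1.08) = 4.74 m/s
Around a high, pressure-gradient force acts outward with centrifugal, so Coriolis balances both:
fV = (1/ρ)|∂P/∂n| + V²/R  →  V² − fR·V + fR·V_g = 0
With fR = 1.15×10⁻⁴ × 400×10³ m = 46.0 m/s:
V = [fR − √((fR)² − 4 fR V_g)]/2 = [46.0 − √(46.0² − 4×46.0×4.74)]/2 = 5.37 m/s
Supergeostrophic (V > V_g = 4.74 m/s), as expected around a high.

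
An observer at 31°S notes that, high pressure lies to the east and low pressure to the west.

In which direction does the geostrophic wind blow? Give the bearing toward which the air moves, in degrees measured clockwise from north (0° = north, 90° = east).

The pressure-gradient force points toward the west (bearing 270°).
Geostrophic balance: in the Southern Hemisphere the Coriolis force deflects motion to the left, so the geostrophic wind blows 90° to the left of the pressure-gradient force (low pressure on the right).
Rotating 270° by 90° counterclockwise gives 180° — the wind blows toward the south.

180°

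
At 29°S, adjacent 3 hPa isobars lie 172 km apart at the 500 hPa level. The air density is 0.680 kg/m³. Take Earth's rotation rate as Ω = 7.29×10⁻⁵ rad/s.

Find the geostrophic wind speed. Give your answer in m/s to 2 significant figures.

36 m/s

Coriolis parameter at 29°S:
f = 2Ω sin φ = 2 × 7.29×10⁻⁵ × sin 29° = 7.07×10⁻⁵ s⁻¹
Pressure gradient: |∂P/∂n| = 300 Pa / 172000 m = 1.74×10⁻³ Pa/m
Geostrophic balance (pressure-gradient force = Coriolis force):
V_g = (1/(fρ)) |∂P/∂n| = 1.74×10⁻³ / (7.07×10⁻⁵ × 0.680) = 36.3 m/s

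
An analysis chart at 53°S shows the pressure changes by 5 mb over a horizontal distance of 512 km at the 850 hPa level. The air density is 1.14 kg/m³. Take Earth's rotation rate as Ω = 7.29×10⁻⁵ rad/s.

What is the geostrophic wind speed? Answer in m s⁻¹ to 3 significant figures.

7.36 m s⁻¹

Coriolis parameter at 53°S:
f = 2Ω sin φ = 2 × 7.29×10⁻⁵ × sin 53° = 1.16×10⁻⁴ s⁻¹
Pressure gradient: |∂P/∂n| = 500 Pa / 512000 m = 9.77×10⁻⁴ Pa/m
Geostrophic balance (pressure-gradient force = Coriolis force):
V_g = (1/(fρ)) |∂P/∂n| = 9.77×10⁻⁴ / (1.16×10⁻⁴ × 1.14) = 7.36 m/s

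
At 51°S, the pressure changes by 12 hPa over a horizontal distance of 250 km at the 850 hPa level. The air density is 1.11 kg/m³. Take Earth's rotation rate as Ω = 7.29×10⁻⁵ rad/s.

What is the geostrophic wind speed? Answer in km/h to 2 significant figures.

Coriolis parameter at 51°S:
f = 2Ω sin φ = 2 × 7.29×10⁻⁵ × sin 51° = 1.13×10⁻⁴ s⁻¹
Pressure gradient: |∂P/∂n| = 1200 Pa / 250000 m = 4.80×10⁻³ Pa/m
Geostrophic balance (pressure-gradient force = Coriolis force):
V_g = (1/(fρ)) |∂P/∂n| = 4.80×10⁻³ / (1.13×10⁻⁴ × 1.11) = 38.2 m/s
Converting: 38.2 m/s × 3.6 = 140 km/h

140 km/h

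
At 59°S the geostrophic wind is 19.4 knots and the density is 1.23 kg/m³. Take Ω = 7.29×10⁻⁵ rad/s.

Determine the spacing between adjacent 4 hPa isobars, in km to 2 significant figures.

260 km

Coriolis parameter at 59°S:
f = 2Ω sin φ = 2 × 7.29×10⁻⁵ × sin 59° = 1.25×10⁻⁴ s⁻¹
Wind speed in SI: 19.4 knots = 9.98 m/s
Geostrophic balance rearranged: |∂P/∂n| = f ρ V_g
|∂P/∂n| = 1.25×10⁻⁴ × 1.23 × 9.98 = 1.53×10⁻³ Pa/m
Isobar spacing: Δn = ΔP/|∂P/∂n| = 400 Pa / 1.53×10⁻³ Pa/m = 260731 m ≈ 260 km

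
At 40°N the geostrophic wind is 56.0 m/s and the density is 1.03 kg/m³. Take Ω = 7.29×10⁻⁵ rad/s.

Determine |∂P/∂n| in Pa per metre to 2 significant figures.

5.4×10⁻³ Pa/m

Coriolis parameter at 40°N:
f = 2Ω sin φ = 2 × 7.29×10⁻⁵ × sin 40° = 9.37×10⁻⁵ s⁻¹
Geostrophic balance rearranged: |∂P/∂n| = f ρ V_g
|∂P/∂n| = 9.37×10⁻⁵ × 1.03 × 56.0 = 5.41×10⁻³ Pa/m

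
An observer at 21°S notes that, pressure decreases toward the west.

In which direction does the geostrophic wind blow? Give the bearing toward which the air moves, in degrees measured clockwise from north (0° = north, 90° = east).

180°

The pressure-gradient force points toward the west (bearing 270°).
Geostrophic balance: in the Southern Hemisphere the Coriolis force deflects motion to the left, so the geostrophic wind blows 90° to the left of the pressure-gradient force (low pressure on the right).
Rotating 270° by 90° counterclockwise gives 180° — the wind blows toward the south.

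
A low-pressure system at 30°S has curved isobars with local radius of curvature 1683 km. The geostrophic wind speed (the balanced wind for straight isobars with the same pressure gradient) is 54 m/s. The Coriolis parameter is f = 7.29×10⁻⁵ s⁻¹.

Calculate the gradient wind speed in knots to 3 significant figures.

Around a low, centrifugal force acts outward with Coriolis, so pressure-gradient force balances both:
(1/ρ)|∂P/∂n| = fV + V²/R  →  V² + fR·V − fR·V_g = 0
With fR = 7.29×10⁻⁵ × 1683×10³ m = 123 m/s:
V = [−fR + √((fR)² + 4 fR V_g)]/2 = [−123 + √(123² + 4×123×54)]/2 = 40.6 m/s
Subgeostrophic (V < V_g = 54 m/s), as expected around a low.
Converting: 40.6 m/s × 1.944 = 78.9 knots

78.9 knots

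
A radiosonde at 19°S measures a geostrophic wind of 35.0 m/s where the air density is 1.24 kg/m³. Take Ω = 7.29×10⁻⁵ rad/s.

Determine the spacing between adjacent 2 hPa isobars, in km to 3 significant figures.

97.1 km

Coriolis parameter at 19°S:
f = 2Ω sin φ = 2 × 7.29×10⁻⁵ × sin 19° = 4.75×10⁻⁵ s⁻¹
Geostrophic balance rearranged: |∂P/∂n| = f ρ V_g
|∂P/∂n| = 4.75×10⁻⁵ × 1.24 × 35.0 = 2.06×10⁻³ Pa/m
Isobar spacing: Δn = ΔP/|∂P/∂n| = 200 Pa / 2.06×10⁻³ Pa/m = 97082 m ≈ 97.1 km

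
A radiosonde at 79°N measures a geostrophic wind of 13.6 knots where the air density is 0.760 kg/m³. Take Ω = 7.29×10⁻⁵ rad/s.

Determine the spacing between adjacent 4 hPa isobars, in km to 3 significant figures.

526 km

Coriolis parameter at 79°N:
f = 2Ω sin φ = 2 × 7.29×10⁻⁵ × sin 79° = 1.43×10⁻⁴ s⁻¹
Wind speed in SI: 13.6 knots = 7.00 m/s
Geostrophic balance rearranged: |∂P/∂n| = f ρ V_g
|∂P/∂n| = 1.43×10⁻⁴ × 0.760 × 7.00 = 7.61×10⁻⁴ Pa/m
Isobar spacing: Δn = ΔP/|∂P/∂n| = 400 Pa / 7.61×10⁻⁴ Pa/m = 525612 m ≈ 526 km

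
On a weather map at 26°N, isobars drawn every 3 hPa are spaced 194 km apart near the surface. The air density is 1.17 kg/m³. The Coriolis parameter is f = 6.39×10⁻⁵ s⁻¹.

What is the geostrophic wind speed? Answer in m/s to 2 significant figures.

21 m/s

Pressure gradient: |∂P/∂n| = 300 Pa / 194000 m = 1.55×10⁻³ Pa/m
Geostrophic balance (pressure-gradient force = Coriolis force):
V_g = (1/(fρ)) |∂P/∂n| = 1.55×10⁻³ / (6.39×10⁻⁵ × 1.17) = 20.7 m/s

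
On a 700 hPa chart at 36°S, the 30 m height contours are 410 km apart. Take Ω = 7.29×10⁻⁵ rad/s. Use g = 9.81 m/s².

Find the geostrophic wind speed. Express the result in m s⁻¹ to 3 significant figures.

Coriolis parameter at 36°S:
f = 2Ω sin φ = 2 × 7.29×10⁻⁵ × sin 36° = 8.57×10⁻⁵ s⁻¹
Height gradient: |∂Z/∂n| = 30 m / 410000 m = 7.32×10⁻⁵
On a pressure surface, geostrophic balance gives V_g = (g/f)|∂Z/∂n|:
V_g = 9.81 × 7.32×10⁻⁵ / 8.57×10⁻⁵ = 8.38 m/s

8.38 m s⁻¹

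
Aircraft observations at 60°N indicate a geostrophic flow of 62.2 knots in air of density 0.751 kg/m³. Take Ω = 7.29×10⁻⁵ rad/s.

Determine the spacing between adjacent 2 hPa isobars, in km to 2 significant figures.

66 km

Coriolis parameter at 60°N:
f = 2Ω sin φ = 2 × 7.29×10⁻⁵ × sin 60° = 1.26×10⁻⁴ s⁻¹
Wind speed in SI: 62.2 knots = 32.0 m/s
Geostrophic balance rearranged: |∂P/∂n| = f ρ V_g
|∂P/∂n| = 1.26×10⁻⁴ × 0.751 × 32.0 = 3.03×10⁻³ Pa/m
Isobar spacing: Δn = ΔP/|∂P/∂n| = 200 Pa / 3.03×10⁻³ Pa/m = 65913 m ≈ 66 km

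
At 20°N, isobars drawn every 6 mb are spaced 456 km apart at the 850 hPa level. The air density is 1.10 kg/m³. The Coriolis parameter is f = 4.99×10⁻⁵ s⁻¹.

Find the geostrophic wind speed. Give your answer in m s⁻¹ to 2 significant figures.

Pressure gradient: |∂P/∂n| = 600 Pa / 456000 m = 1.32×10⁻³ Pa/m
Geostrophic balance (pressure-gradient force = Coriolis force):
V_g = (1/(fρ)) |∂P/∂n| = 1.32×10⁻³ / (4.99×10⁻⁵ × 1.10) = 24.0 m/s

24 m s⁻¹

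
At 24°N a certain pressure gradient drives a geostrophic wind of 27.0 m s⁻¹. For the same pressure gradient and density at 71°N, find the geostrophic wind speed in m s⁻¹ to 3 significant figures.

11.6 m s⁻¹

With the same pressure gradient and density, V_g ∝ 1/f ∝ 1/sin φ.
V₂ = V₁ · sin φ₁ / sin φ₂ = 27.0 × sin 24° / sin 71°
V₂ = 27.0 × 0.4067/0.9455 = 11.6 m s⁻¹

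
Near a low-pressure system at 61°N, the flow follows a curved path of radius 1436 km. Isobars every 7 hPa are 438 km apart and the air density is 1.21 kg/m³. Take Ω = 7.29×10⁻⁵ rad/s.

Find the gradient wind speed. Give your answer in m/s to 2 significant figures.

Coriolis parameter at 61°N:
f = 2Ω sin φ = 2 × 7.29×10⁻⁵ × sin 61° = 1.28×10⁻⁴ s⁻¹
Pressure gradient: |∂P/∂n| = 700 Pa / 438000 m = 1.60×10⁻³ Pa/m
Geostrophic speed: V_g = |∂P/∂n|/(fρ) = 1.60×10⁻³/(1.28×10⁻⁴ × 1.21) = 10.4 m/s
Around a low, centrifugal force acts outward with Coriolis, so pressure-gradient force balances both:
(1/ρ)|∂P/∂n| = fV + V²/R  →  V² + fR·V − fR·V_g = 0
With fR = 1.28×10⁻⁴ × 1436×10³ m = 183 m/s:
V = [−fR + √((fR)² + 4 fR V_g)]/2 = [−183 + √(183² + 4×183×10.4)]/2 = 9.83 m/s
Subgeostrophic (V < V_g = 10.4 m/s), as expected around a low.

9.8 m/s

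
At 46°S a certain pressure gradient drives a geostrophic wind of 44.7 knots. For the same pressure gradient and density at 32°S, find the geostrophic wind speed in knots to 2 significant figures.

With the same pressure gradient and density, V_g ∝ 1/f ∝ 1/sin φ.
V₂ = V₁ · sin φ₁ / sin φ₂ = 44.7 × sin 46° / sin 32°
V₂ = 44.7 × 0.7193/0.5299 = 61 knots

61 knots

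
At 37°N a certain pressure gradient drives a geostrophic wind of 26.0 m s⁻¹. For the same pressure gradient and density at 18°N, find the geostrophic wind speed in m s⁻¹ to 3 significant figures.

With the same pressure gradient and density, V_g ∝ 1/f ∝ 1/sin φ.
V₂ = V₁ · sin φ₁ / sin φ₂ = 26.0 × sin 37° / sin 18°
V₂ = 26.0 × 0.6018/0.3090 = 50.6 m s⁻¹

50.6 m s⁻¹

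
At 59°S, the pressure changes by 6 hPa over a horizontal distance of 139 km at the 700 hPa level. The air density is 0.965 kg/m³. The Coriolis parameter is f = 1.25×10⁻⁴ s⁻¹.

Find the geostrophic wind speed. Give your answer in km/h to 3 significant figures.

Pressure gradient: |∂P/∂n| = 600 Pa / 139000 m = 4.32×10⁻³ Pa/m
Geostrophic balance (pressure-gradient force = Coriolis force):
V_g = (1/(fρ)) |∂P/∂n| = 4.32×10⁻³ / (1.25×10⁻⁴ × 0.965) = 35.8 m/s
Converting: 35.8 m/s × 3.6 = 129 km/h

129 km/h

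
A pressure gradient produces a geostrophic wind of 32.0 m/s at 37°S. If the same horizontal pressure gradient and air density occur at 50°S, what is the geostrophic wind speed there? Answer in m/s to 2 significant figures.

With the same pressure gradient and density, V_g ∝ 1/f ∝ 1/sin φ.
V₂ = V₁ · sin φ₁ / sin φ₂ = 32.0 × sin 37° / sin 50°
V₂ = 32.0 × 0.6018/0.7660 = 25 m/s

25 m/s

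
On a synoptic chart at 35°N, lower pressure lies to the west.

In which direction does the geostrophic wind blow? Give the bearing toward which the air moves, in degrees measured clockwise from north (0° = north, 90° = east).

The pressure-gradient force points toward the west (bearing 270°).
Geostrophic balance: in the Northern Hemisphere the Coriolis force deflects motion to the right, so the geostrophic wind blows 90° to the right of the pressure-gradient force (low pressure on the left).
Rotating 270° by 90° clockwise gives 000° — the wind blows toward the north.

000°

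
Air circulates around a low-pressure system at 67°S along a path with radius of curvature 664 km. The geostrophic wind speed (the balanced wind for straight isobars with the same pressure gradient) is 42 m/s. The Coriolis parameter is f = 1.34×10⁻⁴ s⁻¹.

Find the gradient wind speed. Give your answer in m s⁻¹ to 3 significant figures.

31.1 m s⁻¹

Around a low, centrifugal force acts outward with Coriolis, so pressure-gradient force balances both:
(1/ρ)|∂P/∂n| = fV + V²/R  →  V² + fR·V − fR·V_g = 0
With fR = 1.34×10⁻⁴ × 664×10³ m = 89.0 m/s:
V = [−fR + √((fR)² + 4 fR V_g)]/2 = [−89.0 + √(89.0² + 4×89.0×42)]/2 = 31.1 m/s
Subgeostrophic (V < V_g = 42 m/s), as expected around a low.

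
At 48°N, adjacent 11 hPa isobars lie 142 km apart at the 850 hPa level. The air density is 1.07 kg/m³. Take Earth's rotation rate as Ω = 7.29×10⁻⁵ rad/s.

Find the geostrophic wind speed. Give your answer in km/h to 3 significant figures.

241 km/h

Coriolis parameter at 48°N:
f = 2Ω sin φ = 2 × 7.29×10⁻⁵ × sin 48° = 1.08×10⁻⁴ s⁻¹
Pressure gradient: |∂P/∂n| = 1100 Pa / 142000 m = 7.75×10⁻³ Pa/m
Geostrophic balance (pressure-gradient force = Coriolis force):
V_g = (1/(fρ)) |∂P/∂n| = 7.75×10⁻³ / (1.08×10⁻⁴ × 1.07) = 66.8 m/s
Converting: 66.8 m/s × 3.6 = 241 km/h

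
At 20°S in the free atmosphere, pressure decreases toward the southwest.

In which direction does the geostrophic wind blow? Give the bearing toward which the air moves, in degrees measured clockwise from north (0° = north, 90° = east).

The pressure-gradient force points toward the southwest (bearing 225°).
Geostrophic balance: in the Southern Hemisphere the Coriolis force deflects motion to the left, so the geostrophic wind blows 90° to the left of the pressure-gradient force (low pressure on the right).
Rotating 225° by 90° counterclockwise gives 135° — the wind blows toward the southeast.

135°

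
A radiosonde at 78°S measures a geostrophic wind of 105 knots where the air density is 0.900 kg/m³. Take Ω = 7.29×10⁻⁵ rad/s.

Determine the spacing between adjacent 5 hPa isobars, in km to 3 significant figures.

72.1 km

Coriolis parameter at 78°S:
f = 2Ω sin φ = 2 × 7.29×10⁻⁵ × sin 78° = 1.43×10⁻⁴ s⁻¹
Wind speed in SI: 105 knots = 54.0 m/s
Geostrophic balance rearranged: |∂P/∂n| = f ρ V_g
|∂P/∂n| = 1.43×10⁻⁴ × 0.900 × 54.0 = 6.93×10⁻³ Pa/m
Isobar spacing: Δn = ΔP/|∂P/∂n| = 500 Pa / 6.93×10⁻³ Pa/m = 72117 m ≈ 72.1 km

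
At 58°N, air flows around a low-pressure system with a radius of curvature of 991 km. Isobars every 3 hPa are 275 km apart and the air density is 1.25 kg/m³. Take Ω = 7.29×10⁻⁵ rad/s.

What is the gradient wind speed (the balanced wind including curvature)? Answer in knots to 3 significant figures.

Coriolis parameter at 58°N:
f = 2Ω sin φ = 2 × 7.29×10⁻⁵ × sin 58° = 1.24×10⁻⁴ s⁻¹
Pressure gradient: |∂P/∂n| = 300 Pa / 275000 m = 1.09×10⁻³ Pa/m
Geostrophic speed: V_g = |∂P/∂n|/(fρ) = 1.09×10⁻³/(1.24×10⁻⁴ × 1.25) = 7.06 m/s
Around a low, centrifugal force acts outward with Coriolis, so pressure-gradient force balances both:
(1/ρ)|∂P/∂n| = fV + V²/R  →  V² + fR·V − fR·V_g = 0
With fR = 1.24×10⁻⁴ × 991×10³ m = 123 m/s:
V = [−fR + √((fR)² + 4 fR V_g)]/2 = [−123 + √(123² + 4×123×7.06)]/2 = 6.69 m/s
Subgeostrophic (V < V_g = 7.06 m/s), as expected around a low.
Converting: 6.69 m/s × 1.944 = 13.0 knots

13.0 knots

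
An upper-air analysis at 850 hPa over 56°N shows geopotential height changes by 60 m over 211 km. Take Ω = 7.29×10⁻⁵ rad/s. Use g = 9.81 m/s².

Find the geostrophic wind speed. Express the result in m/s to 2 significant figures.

23 m/s

Coriolis parameter at 56°N:
f = 2Ω sin φ = 2 × 7.29×10⁻⁵ × sin 56° = 1.21×10⁻⁴ s⁻¹
Height gradient: |∂Z/∂n| = 60 m / 211000 m = 2.84×10⁻⁴
On a pressure surface, geostrophic balance gives V_g = (g/f)|∂Z/∂n|:
V_g = 9.81 × 2.84×10⁻⁴ / 1.21×10⁻⁴ = 23.1 m/s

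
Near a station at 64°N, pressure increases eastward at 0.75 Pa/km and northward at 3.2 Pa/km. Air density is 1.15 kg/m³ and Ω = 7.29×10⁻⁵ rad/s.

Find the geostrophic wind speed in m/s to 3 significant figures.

21.8 m/s

Coriolis parameter at 64°N:
f = 2Ω sin φ = 2 × 7.29×10⁻⁵ × sin 64° = 1.31×10⁻⁴ s⁻¹
Component geostrophic relations (x east, y north):
u_g = −(1/(fρ)) ∂P/∂y,  v_g = (1/(fρ)) ∂P/∂x
u_g = −(3.2×10⁻³)/(1.31×10⁻⁴ × 1.15) = −21.2 m/s;  v_g = (0.75×10⁻³)/(1.31×10⁻⁴ × 1.15) = 4.98 m/s
|V_g| = √(u_g² + v_g²) = 21.8 m/s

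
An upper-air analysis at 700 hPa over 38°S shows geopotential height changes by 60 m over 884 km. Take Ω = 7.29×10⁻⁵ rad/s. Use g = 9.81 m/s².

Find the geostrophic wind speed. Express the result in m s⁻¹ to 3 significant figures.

7.42 m s⁻¹

Coriolis parameter at 38°S:
f = 2Ω sin φ = 2 × 7.29×10⁻⁵ × sin 38° = 8.98×10⁻⁵ s⁻¹
Height gradient: |∂Z/∂n| = 60 m / 884000 m = 6.79×10⁻⁵
On a pressure surface, geostrophic balance gives V_g = (g/f)|∂Z/∂n|:
V_g = 9.81 × 6.79×10⁻⁵ / 8.98×10⁻⁵ = 7.42 m/s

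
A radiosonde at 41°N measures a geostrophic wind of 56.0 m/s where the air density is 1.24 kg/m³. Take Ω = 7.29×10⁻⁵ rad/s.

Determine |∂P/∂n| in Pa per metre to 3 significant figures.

6.64×10⁻³ Pa/m

Coriolis parameter at 41°N:
f = 2Ω sin φ = 2 × 7.29×10⁻⁵ × sin 41° = 9.57×10⁻⁵ s⁻¹
Geostrophic balance rearranged: |∂P/∂n| = f ρ V_g
|∂P/∂n| = 9.57×10⁻⁵ × 1.24 × 56.0 = 6.64×10⁻³ Pa/m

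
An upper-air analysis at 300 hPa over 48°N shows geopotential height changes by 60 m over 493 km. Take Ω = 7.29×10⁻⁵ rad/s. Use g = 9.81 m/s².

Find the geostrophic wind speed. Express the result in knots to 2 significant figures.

Coriolis parameter at 48°N:
f = 2Ω sin φ = 2 × 7.29×10⁻⁵ × sin 48° = 1.08×10⁻⁴ s⁻¹
Height gradient: |∂Z/∂n| = 60 m / 493000 m = 1.22×10⁻⁴
On a pressure surface, geostrophic balance gives V_g = (g/f)|∂Z/∂n|:
V_g = 9.81 × 1.22×10⁻⁴ / 1.08×10⁻⁴ = 11.0 m/s
Converting: 11.0 m/s × 1.944 = 21 knots

21 knots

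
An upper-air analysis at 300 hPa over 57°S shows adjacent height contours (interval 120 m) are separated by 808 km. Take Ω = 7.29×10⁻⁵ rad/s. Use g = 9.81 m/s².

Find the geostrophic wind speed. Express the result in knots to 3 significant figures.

23.2 knots

Coriolis parameter at 57°S:
f = 2Ω sin φ = 2 × 7.29×10⁻⁵ × sin 57° = 1.22×10⁻⁴ s⁻¹
Height gradient: |∂Z/∂n| = 120 m / 808000 m = 1.49×10⁻⁴
On a pressure surface, geostrophic balance gives V_g = (g/f)|∂Z/∂n|:
V_g = 9.81 × 1.49×10⁻⁴ / 1.22×10⁻⁴ = 11.9 m/s
Converting: 11.9 m/s × 1.944 = 23.2 knots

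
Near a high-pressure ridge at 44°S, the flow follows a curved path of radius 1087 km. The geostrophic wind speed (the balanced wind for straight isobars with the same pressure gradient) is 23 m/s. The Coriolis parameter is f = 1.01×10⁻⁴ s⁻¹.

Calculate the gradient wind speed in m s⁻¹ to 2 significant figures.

33 m s⁻¹

Around a high, pressure-gradient force acts outward with centrifugal, so Coriolis balances both:
fV = (1/ρ)|∂P/∂n| + V²/R  →  V² − fR·V + fR·V_g = 0
With fR = 1.01×10⁻⁴ × 1087×10³ m = 110 m/s:
V = [fR − √((fR)² − 4 fR V_g)]/2 = [110 − √(110² − 4×110×23)]/2 = 32.8 m/s
Supergeostrophic (V > V_g = 23 m/s), as expected around a high.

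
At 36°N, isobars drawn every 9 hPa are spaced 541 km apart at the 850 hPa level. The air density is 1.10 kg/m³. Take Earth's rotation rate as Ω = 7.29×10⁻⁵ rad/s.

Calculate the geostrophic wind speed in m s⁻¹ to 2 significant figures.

18 m s⁻¹

Coriolis parameter at 36°N:
f = 2Ω sin φ = 2 × 7.29×10⁻⁵ × sin 36° = 8.57×10⁻⁵ s⁻¹
Pressure gradient: |∂P/∂n| = 900 Pa / 541000 m = 1.66×10⁻³ Pa/m
Geostrophic balance (pressure-gradient force = Coriolis force):
V_g = (1/(fρ)) |∂P/∂n| = 1.66×10⁻³ / (8.57×10⁻⁵ × 1.10) = 17.6 m/s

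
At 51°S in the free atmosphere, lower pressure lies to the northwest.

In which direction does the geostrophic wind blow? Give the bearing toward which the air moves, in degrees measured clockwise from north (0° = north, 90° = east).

225°

The pressure-gradient force points toward the northwest (bearing 315°).
Geostrophic balance: in the Southern Hemisphere the Coriolis force deflects motion to the left, so the geostrophic wind blows 90° to the left of the pressure-gradient force (low pressure on the right).
Rotating 315° by 90° counterclockwise gives 225° — the wind blows toward the southwest.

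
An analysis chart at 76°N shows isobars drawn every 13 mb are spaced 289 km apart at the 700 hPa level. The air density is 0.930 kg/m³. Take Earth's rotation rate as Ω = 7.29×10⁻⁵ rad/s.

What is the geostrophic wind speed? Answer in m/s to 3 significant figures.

34.2 m/s

Coriolis parameter at 76°N:
f = 2Ω sin φ = 2 × 7.29×10⁻⁵ × sin 76° = 1.41×10⁻⁴ s⁻¹
Pressure gradient: |∂P/∂n| = 1300 Pa / 289000 m = 4.50×10⁻³ Pa/m
Geostrophic balance (pressure-gradient force = Coriolis force):
V_g = (1/(fρ)) |∂P/∂n| = 4.50×10⁻³ / (1.41×10⁻⁴ × 0.930) = 34.2 m/s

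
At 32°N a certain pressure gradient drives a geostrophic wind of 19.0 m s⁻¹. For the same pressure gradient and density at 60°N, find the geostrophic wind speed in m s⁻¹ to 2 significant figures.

12 m s⁻¹

With the same pressure gradient and density, V_g ∝ 1/f ∝ 1/sin φ.
V₂ = V₁ · sin φ₁ / sin φ₂ = 19.0 × sin 32° / sin 60°
V₂ = 19.0 × 0.5299/0.8660 = 12 m s⁻¹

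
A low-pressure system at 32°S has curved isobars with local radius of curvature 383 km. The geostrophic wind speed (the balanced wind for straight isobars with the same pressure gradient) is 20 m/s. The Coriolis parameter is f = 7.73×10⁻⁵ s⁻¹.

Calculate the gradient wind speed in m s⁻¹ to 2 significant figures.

Around a low, centrifugal force acts outward with Coriolis, so pressure-gradient force balances both:
(1/ρ)|∂P/∂n| = fV + V²/R  →  V² + fR·V − fR·V_g = 0
With fR = 7.73×10⁻⁵ × 383×10³ m = 29.6 m/s:
V = [−fR + √((fR)² + 4 fR V_g)]/2 = [−29.6 + √(29.6² + 4×29.6×20)]/2 = 13.7 m/s
Subgeostrophic (V < V_g = 20 m/s), as expected around a low.

14 m s⁻¹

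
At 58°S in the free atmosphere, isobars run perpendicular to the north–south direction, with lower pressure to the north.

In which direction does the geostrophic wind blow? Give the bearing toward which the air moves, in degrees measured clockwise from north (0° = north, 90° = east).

270°

The pressure-gradient force points toward the north (bearing 000°).
Geostrophic balance: in the Southern Hemisphere the Coriolis force deflects motion to the left, so the geostrophic wind blows 90° to the left of the pressure-gradient force (low pressure on the right).
Rotating 000° by 90° counterclockwise gives 270° — the wind blows toward the west.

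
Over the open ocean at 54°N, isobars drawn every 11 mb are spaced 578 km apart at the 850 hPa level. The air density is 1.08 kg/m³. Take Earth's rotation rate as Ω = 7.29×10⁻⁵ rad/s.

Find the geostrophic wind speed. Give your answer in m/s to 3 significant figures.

14.9 m/s

Coriolis parameter at 54°N:
f = 2Ω sin φ = 2 × 7.29×10⁻⁵ × sin 54° = 1.18×10⁻⁴ s⁻¹
Pressure gradient: |∂P/∂n| = 1100 Pa / 578000 m = 1.90×10⁻³ Pa/m
Geostrophic balance (pressure-gradient force = Coriolis force):
V_g = (1/(fρ)) |∂P/∂n| = 1.90×10⁻³ / (1.18×10⁻⁴ × 1.08) = 14.9 m/s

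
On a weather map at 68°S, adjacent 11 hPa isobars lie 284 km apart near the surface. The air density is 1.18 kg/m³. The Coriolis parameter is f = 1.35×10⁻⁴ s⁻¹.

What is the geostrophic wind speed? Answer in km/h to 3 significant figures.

Pressure gradient: |∂P/∂n| = 1100 Pa / 284000 m = 3.87×10⁻³ Pa/m
Geostrophic balance (pressure-gradient force = Coriolis force):
V_g = (1/(fρ)) |∂P/∂n| = 3.87×10⁻³ / (1.35×10⁻⁴ × 1.18) = 24.3 m/s
Converting: 24.3 m/s × 3.6 = 87.5 km/h

87.5 km/h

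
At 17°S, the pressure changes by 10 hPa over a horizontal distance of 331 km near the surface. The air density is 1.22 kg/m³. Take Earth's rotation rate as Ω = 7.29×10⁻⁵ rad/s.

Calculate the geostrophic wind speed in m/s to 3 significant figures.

58.1 m/s

Coriolis parameter at 17°S:
f = 2Ω sin φ = 2 × 7.29×10⁻⁵ × sin 17° = 4.26×10⁻⁵ s⁻¹
Pressure gradient: |∂P/∂n| = 1000 Pa / 331000 m = 3.02×10⁻³ Pa/m
Geostrophic balance (pressure-gradient force = Coriolis force):
V_g = (1/(fρ)) |∂P/∂n| = 3.02×10⁻³ / (4.26×10⁻⁵ × 1.22) = 58.1 m/s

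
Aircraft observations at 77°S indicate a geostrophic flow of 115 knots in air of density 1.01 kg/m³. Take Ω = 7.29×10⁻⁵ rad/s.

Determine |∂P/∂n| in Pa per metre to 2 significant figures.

8.5×10⁻³ Pa/m

Coriolis parameter at 77°S:
f = 2Ω sin φ = 2 × 7.29×10⁻⁵ × sin 77° = 1.42×10⁻⁴ s⁻¹
Wind speed in SI: 115 knots = 59.2 m/s
Geostrophic balance rearranged: |∂P/∂n| = f ρ V_g
|∂P/∂n| = 1.42×10⁻⁴ × 1.01 × 59.2 = 8.49×10⁻³ Pa/m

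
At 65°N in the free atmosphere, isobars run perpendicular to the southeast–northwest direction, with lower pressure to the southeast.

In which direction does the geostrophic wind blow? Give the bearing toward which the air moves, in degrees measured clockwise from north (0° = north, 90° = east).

The pressure-gradient force points toward the southeast (bearing 135°).
Geostrophic balance: in the Northern Hemisphere the Coriolis force deflects motion to the right, so the geostrophic wind blows 90° to the right of the pressure-gradient force (low pressure on the left).
Rotating 135° by 90° clockwise gives 225° — the wind blows toward the southwest.

225°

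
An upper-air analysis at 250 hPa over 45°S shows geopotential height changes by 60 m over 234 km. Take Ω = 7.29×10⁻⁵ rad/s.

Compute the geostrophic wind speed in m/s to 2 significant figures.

24 m/s

Coriolis parameter at 45°S:
f = 2Ω sin φ = 2 × 7.29×10⁻⁵ × sin 45° = 1.03×10⁻⁴ s⁻¹
Height gradient: |∂Z/∂n| = 60 m / 234000 m = 2.56×10⁻⁴
On a pressure surface, geostrophic balance gives V_g = (g/f)|∂Z/∂n|:
V_g = 9.81 × 2.56×10⁻⁴ / 1.03×10⁻⁴ = 24.4 m/s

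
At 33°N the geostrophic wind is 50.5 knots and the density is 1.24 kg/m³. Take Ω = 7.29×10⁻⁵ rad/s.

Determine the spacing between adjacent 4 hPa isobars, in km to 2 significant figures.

Coriolis parameter at 33°N:
f = 2Ω sin φ = 2 × 7.29×10⁻⁵ × sin 33° = 7.94×10⁻⁵ s⁻¹
Wind speed in SI: 50.5 knots = 26.0 m/s
Geostrophic balance rearranged: |∂P/∂n| = f ρ V_g
|∂P/∂n| = 7.94×10⁻⁵ × 1.24 × 26.0 = 2.56×10⁻³ Pa/m
Isobar spacing: Δn = ΔP/|∂P/∂n| = 400 Pa / 2.56×10⁻³ Pa/m = 156366 m ≈ 160 km

160 km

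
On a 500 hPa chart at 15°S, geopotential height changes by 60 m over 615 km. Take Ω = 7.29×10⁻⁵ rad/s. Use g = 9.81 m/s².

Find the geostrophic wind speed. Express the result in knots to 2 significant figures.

49 knots

Coriolis parameter at 15°S:
f = 2Ω sin φ = 2 × 7.29×10⁻⁵ × sin 15° = 3.77×10⁻⁵ s⁻¹
Height gradient: |∂Z/∂n| = 60 m / 615000 m = 9.76×10⁻⁵
On a pressure surface, geostrophic balance gives V_g = (g/f)|∂Z/∂n|:
V_g = 9.81 × 9.76×10⁻⁵ / 3.77×10⁻⁵ = 25.4 m/s
Converting: 25.4 m/s × 1.944 = 49 knots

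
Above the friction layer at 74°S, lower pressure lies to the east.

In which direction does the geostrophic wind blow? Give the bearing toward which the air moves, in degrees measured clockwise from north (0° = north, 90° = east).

000°

The pressure-gradient force points toward the east (bearing 090°).
Geostrophic balance: in the Southern Hemisphere the Coriolis force deflects motion to the left, so the geostrophic wind blows 90° to the left of the pressure-gradient force (low pressure on the right).
Rotating 090° by 90° counterclockwise gives 000° — the wind blows toward the north.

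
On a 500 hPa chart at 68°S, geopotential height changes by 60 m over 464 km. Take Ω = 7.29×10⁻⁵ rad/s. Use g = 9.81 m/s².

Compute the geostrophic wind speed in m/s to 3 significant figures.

Coriolis parameter at 68°S:
f = 2Ω sin φ = 2 × 7.29×10⁻⁵ × sin 68° = 1.35×10⁻⁴ s⁻¹
Height gradient: |∂Z/∂n| = 60 m / 464000 m = 1.29×10⁻⁴
On a pressure surface, geostrophic balance gives V_g = (g/f)|∂Z/∂n|:
V_g = 9.81 × 1.29×10⁻⁴ / 1.35×10⁻⁴ = 9.38 m/s

9.38 m/s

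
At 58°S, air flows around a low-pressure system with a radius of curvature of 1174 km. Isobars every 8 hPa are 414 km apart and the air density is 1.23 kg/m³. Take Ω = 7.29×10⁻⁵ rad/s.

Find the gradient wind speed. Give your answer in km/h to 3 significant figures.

Coriolis parameter at 58°S:
f = 2Ω sin φ = 2 × 7.29×10⁻⁵ × sin 58° = 1.24×10⁻⁴ s⁻¹
Pressure gradient: |∂P/∂n| = 800 Pa / 414000 m = 1.93×10⁻³ Pa/m
Geostrophic speed: V_g = |∂P/∂n|/(fρ) = 1.93×10⁻³/(1.24×10⁻⁴ × 1.23) = 12.7 m/s
Around a low, centrifugal force acts outward with Coriolis, so pressure-gradient force balances both:
(1/ρ)|∂P/∂n| = fV + V²/R  →  V² + fR·V − fR·V_g = 0
With fR = 1.24×10⁻⁴ × 1174×10³ m = 145 m/s:
V = [−fR + √((fR)² + 4 fR V_g)]/2 = [−145 + √(145² + 4×145×12.7)]/2 = 11.8 m/s
Subgeostrophic (V < V_g = 12.7 m/s), as expected around a low.
Converting: 11.8 m/s × 3.6 = 42.3 km/h

42.3 km/h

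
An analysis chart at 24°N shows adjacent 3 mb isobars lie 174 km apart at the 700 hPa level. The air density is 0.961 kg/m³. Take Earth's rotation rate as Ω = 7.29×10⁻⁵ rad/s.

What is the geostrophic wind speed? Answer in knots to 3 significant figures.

Coriolis parameter at 24°N:
f = 2Ω sin φ = 2 × 7.29×10⁻⁵ × sin 24° = 5.93×10⁻⁵ s⁻¹
Pressure gradient: |∂P/∂n| = 300 Pa / 174000 m = 1.72×10⁻³ Pa/m
Geostrophic balance (pressure-gradient force = Coriolis force):
V_g = (1/(fρ)) |∂P/∂n| = 1.72×10⁻³ / (5.93×10⁻⁵ × 0.961) = 30.3 m/s
Converting: 30.3 m/s × 1.944 = 58.8 knots

58.8 knots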